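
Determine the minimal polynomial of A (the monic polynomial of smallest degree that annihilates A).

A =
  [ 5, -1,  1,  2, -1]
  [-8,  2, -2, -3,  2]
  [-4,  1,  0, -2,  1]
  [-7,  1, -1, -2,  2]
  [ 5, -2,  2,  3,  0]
x^3 - 3*x^2 + 3*x - 1

The characteristic polynomial is χ_A(x) = (x - 1)^5, so the eigenvalues are known. The minimal polynomial is
  m_A(x) = Π_λ (x − λ)^{k_λ}
where k_λ is the size of the *largest* Jordan block for λ (equivalently, the smallest k with (A − λI)^k v = 0 for every generalised eigenvector v of λ).

  λ = 1: largest Jordan block has size 3, contributing (x − 1)^3

So m_A(x) = (x - 1)^3 = x^3 - 3*x^2 + 3*x - 1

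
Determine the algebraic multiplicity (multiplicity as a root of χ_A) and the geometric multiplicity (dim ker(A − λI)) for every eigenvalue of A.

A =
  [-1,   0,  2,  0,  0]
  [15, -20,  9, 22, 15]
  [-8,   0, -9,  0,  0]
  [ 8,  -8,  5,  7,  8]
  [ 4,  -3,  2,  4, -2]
λ = -5: alg = 5, geom = 2

Step 1 — factor the characteristic polynomial to read off the algebraic multiplicities:
  χ_A(x) = (x + 5)^5

Step 2 — compute geometric multiplicities via the rank-nullity identity g(λ) = n − rank(A − λI):
  rank(A − (-5)·I) = 3, so dim ker(A − (-5)·I) = n − 3 = 2

Summary:
  λ = -5: algebraic multiplicity = 5, geometric multiplicity = 2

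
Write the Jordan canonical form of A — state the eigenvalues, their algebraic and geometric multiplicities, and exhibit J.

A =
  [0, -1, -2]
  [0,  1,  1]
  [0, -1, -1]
J_3(0)

The characteristic polynomial is
  det(x·I − A) = x^3

Eigenvalues and multiplicities (the geometric multiplicity of λ is n − rank(A − λI), which equals the number of Jordan blocks for λ):
  λ = 0: algebraic multiplicity = 3, geometric multiplicity = 1

Determining the block sizes for each eigenvalue:
  λ = 0: one block (gm = 1), so the single block has size am = 3 → block sizes [3]

Assembling the blocks gives a Jordan form
J =
  [0, 1, 0]
  [0, 0, 1]
  [0, 0, 0]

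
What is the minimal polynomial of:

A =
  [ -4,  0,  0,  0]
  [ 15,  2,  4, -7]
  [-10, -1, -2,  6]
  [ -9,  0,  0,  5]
x^4 - x^3 - 20*x^2

The characteristic polynomial is χ_A(x) = x^2*(x - 5)*(x + 4), so the eigenvalues are known. The minimal polynomial is
  m_A(x) = Π_λ (x − λ)^{k_λ}
where k_λ is the size of the *largest* Jordan block for λ (equivalently, the smallest k with (A − λI)^k v = 0 for every generalised eigenvector v of λ).

  λ = -4: largest Jordan block has size 1, contributing (x + 4)
  λ = 0: largest Jordan block has size 2, contributing (x − 0)^2
  λ = 5: largest Jordan block has size 1, contributing (x − 5)

So m_A(x) = x^2*(x - 5)*(x + 4) = x^4 - x^3 - 20*x^2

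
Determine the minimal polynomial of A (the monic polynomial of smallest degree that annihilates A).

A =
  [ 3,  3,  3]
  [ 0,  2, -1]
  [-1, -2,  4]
x^3 - 9*x^2 + 27*x - 27

The characteristic polynomial is χ_A(x) = (x - 3)^3, so the eigenvalues are known. The minimal polynomial is
  m_A(x) = Π_λ (x − λ)^{k_λ}
where k_λ is the size of the *largest* Jordan block for λ (equivalently, the smallest k with (A − λI)^k v = 0 for every generalised eigenvector v of λ).

  λ = 3: largest Jordan block has size 3, contributing (x − 3)^3

So m_A(x) = (x - 3)^3 = x^3 - 9*x^2 + 27*x - 27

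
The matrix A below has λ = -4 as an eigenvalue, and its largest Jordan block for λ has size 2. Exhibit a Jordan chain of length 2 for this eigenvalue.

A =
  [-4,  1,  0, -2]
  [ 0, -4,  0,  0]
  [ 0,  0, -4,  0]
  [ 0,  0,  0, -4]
A Jordan chain for λ = -4 of length 2:
v_1 = (1, 0, 0, 0)ᵀ
v_2 = (0, 1, 0, 0)ᵀ

Let N = A − (-4)·I. We want v_2 with N^2 v_2 = 0 but N^1 v_2 ≠ 0; then v_{j-1} := N · v_j for j = 2, …, 2.

Pick v_2 = (0, 1, 0, 0)ᵀ.
Then v_1 = N · v_2 = (1, 0, 0, 0)ᵀ.

Sanity check: (A − (-4)·I) v_1 = (0, 0, 0, 0)ᵀ = 0. ✓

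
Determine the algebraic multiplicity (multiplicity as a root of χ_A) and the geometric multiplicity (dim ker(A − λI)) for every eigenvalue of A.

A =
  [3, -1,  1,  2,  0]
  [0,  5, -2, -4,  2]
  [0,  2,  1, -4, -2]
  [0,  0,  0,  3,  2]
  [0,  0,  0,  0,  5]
λ = 3: alg = 4, geom = 3; λ = 5: alg = 1, geom = 1

Step 1 — factor the characteristic polynomial to read off the algebraic multiplicities:
  χ_A(x) = (x - 5)*(x - 3)^4

Step 2 — compute geometric multiplicities via the rank-nullity identity g(λ) = n − rank(A − λI):
  rank(A − (3)·I) = 2, so dim ker(A − (3)·I) = n − 2 = 3
  rank(A − (5)·I) = 4, so dim ker(A − (5)·I) = n − 4 = 1

Summary:
  λ = 3: algebraic multiplicity = 4, geometric multiplicity = 3
  λ = 5: algebraic multiplicity = 1, geometric multiplicity = 1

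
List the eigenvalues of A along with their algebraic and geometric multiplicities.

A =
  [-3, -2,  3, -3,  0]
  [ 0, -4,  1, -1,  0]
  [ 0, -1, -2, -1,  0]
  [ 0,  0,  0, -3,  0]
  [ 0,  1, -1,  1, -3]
λ = -3: alg = 5, geom = 3

Step 1 — factor the characteristic polynomial to read off the algebraic multiplicities:
  χ_A(x) = (x + 3)^5

Step 2 — compute geometric multiplicities via the rank-nullity identity g(λ) = n − rank(A − λI):
  rank(A − (-3)·I) = 2, so dim ker(A − (-3)·I) = n − 2 = 3

Summary:
  λ = -3: algebraic multiplicity = 5, geometric multiplicity = 3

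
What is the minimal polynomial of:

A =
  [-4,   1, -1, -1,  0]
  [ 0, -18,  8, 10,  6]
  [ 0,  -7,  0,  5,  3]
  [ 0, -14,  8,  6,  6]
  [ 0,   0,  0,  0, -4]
x^3 + 12*x^2 + 48*x + 64

The characteristic polynomial is χ_A(x) = (x + 4)^5, so the eigenvalues are known. The minimal polynomial is
  m_A(x) = Π_λ (x − λ)^{k_λ}
where k_λ is the size of the *largest* Jordan block for λ (equivalently, the smallest k with (A − λI)^k v = 0 for every generalised eigenvector v of λ).

  λ = -4: largest Jordan block has size 3, contributing (x + 4)^3

So m_A(x) = (x + 4)^3 = x^3 + 12*x^2 + 48*x + 64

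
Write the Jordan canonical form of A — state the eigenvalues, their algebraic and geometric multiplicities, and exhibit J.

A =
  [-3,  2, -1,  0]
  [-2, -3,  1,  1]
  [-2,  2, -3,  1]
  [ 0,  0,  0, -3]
J_3(-3) ⊕ J_1(-3)

The characteristic polynomial is
  det(x·I − A) = x^4 + 12*x^3 + 54*x^2 + 108*x + 81 = (x + 3)^4

Eigenvalues and multiplicities (the geometric multiplicity of λ is n − rank(A − λI), which equals the number of Jordan blocks for λ):
  λ = -3: algebraic multiplicity = 4, geometric multiplicity = 2

Determining the block sizes for each eigenvalue:
  λ = -3: with am = 4 and gm = 2, the partition is not yet determined (e.g. several partitions of 4 into 2 parts exist). Let N = A − (-3)·I. Computing rank(N^1) = 2, rank(N^2) = 1, rank(N^3) = 0; the number of blocks of size ≥ j is rank(N^{j−1}) − rank(N^j), giving [2, 1, 1]. So we have 1 block(s) of size 3, 1 block(s) of size 1 → block sizes [3, 1]

Assembling the blocks gives a Jordan form
J =
  [-3,  1,  0,  0]
  [ 0, -3,  1,  0]
  [ 0,  0, -3,  0]
  [ 0,  0,  0, -3]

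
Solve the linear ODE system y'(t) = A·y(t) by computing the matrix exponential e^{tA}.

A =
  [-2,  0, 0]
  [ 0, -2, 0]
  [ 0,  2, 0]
e^{tA} =
  [exp(-2*t), 0, 0]
  [0, exp(-2*t), 0]
  [0, 1 - exp(-2*t), 1]

Strategy: write A = P · J · P⁻¹ where J is a Jordan canonical form, so e^{tA} = P · e^{tJ} · P⁻¹, and e^{tJ} can be computed block-by-block.

A has Jordan form
J =
  [-2,  0, 0]
  [ 0, -2, 0]
  [ 0,  0, 0]
(up to reordering of blocks).

Per-block formulas:
  For a 1×1 block at λ = 0: exp(t · [0]) = [e^(0t)].
  For a 1×1 block at λ = -2: exp(t · [-2]) = [e^(-2t)].

After assembling e^{tJ} and conjugating by P, we get:

e^{tA} =
  [exp(-2*t), 0, 0]
  [0, exp(-2*t), 0]
  [0, 1 - exp(-2*t), 1]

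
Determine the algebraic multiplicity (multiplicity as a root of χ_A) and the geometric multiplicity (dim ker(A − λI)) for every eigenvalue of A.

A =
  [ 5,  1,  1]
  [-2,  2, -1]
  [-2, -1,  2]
λ = 3: alg = 3, geom = 2

Step 1 — factor the characteristic polynomial to read off the algebraic multiplicities:
  χ_A(x) = (x - 3)^3

Step 2 — compute geometric multiplicities via the rank-nullity identity g(λ) = n − rank(A − λI):
  rank(A − (3)·I) = 1, so dim ker(A − (3)·I) = n − 1 = 2

Summary:
  λ = 3: algebraic multiplicity = 3, geometric multiplicity = 2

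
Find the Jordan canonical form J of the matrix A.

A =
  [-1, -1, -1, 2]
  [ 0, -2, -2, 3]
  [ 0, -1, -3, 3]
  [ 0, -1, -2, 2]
J_2(-1) ⊕ J_2(-1)

The characteristic polynomial is
  det(x·I − A) = x^4 + 4*x^3 + 6*x^2 + 4*x + 1 = (x + 1)^4

Eigenvalues and multiplicities (the geometric multiplicity of λ is n − rank(A − λI), which equals the number of Jordan blocks for λ):
  λ = -1: algebraic multiplicity = 4, geometric multiplicity = 2

Determining the block sizes for each eigenvalue:
  λ = -1: with am = 4 and gm = 2, the partition is not yet determined (e.g. several partitions of 4 into 2 parts exist). Let N = A − (-1)·I. Computing rank(N^1) = 2, rank(N^2) = 0; the number of blocks of size ≥ j is rank(N^{j−1}) − rank(N^j), giving [2, 2]. So we have 2 block(s) of size 2 → block sizes [2, 2]

Assembling the blocks gives a Jordan form
J =
  [-1,  1,  0,  0]
  [ 0, -1,  0,  0]
  [ 0,  0, -1,  1]
  [ 0,  0,  0, -1]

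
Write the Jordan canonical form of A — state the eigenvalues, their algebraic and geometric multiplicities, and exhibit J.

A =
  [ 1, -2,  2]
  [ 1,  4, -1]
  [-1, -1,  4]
J_2(3) ⊕ J_1(3)

The characteristic polynomial is
  det(x·I − A) = x^3 - 9*x^2 + 27*x - 27 = (x - 3)^3

Eigenvalues and multiplicities (the geometric multiplicity of λ is n − rank(A − λI), which equals the number of Jordan blocks for λ):
  λ = 3: algebraic multiplicity = 3, geometric multiplicity = 2

Determining the block sizes for each eigenvalue:
  λ = 3: 2 blocks summing to 3 forces exactly one block of size 2 and the rest size 1 → block sizes [2, 1]

Assembling the blocks gives a Jordan form
J =
  [3, 1, 0]
  [0, 3, 0]
  [0, 0, 3]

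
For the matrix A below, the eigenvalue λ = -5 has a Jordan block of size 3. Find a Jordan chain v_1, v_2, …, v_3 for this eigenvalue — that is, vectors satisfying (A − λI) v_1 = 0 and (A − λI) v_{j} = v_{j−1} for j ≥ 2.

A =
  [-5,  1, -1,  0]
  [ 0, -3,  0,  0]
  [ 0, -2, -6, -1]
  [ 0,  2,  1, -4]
A Jordan chain for λ = -5 of length 3:
v_1 = (1, 0, 0, 0)ᵀ
v_2 = (-1, 0, -1, 1)ᵀ
v_3 = (0, 0, 1, 0)ᵀ

Let N = A − (-5)·I. We want v_3 with N^3 v_3 = 0 but N^2 v_3 ≠ 0; then v_{j-1} := N · v_j for j = 3, …, 2.

Pick v_3 = (0, 0, 1, 0)ᵀ.
Then v_2 = N · v_3 = (-1, 0, -1, 1)ᵀ.
Then v_1 = N · v_2 = (1, 0, 0, 0)ᵀ.

Sanity check: (A − (-5)·I) v_1 = (0, 0, 0, 0)ᵀ = 0. ✓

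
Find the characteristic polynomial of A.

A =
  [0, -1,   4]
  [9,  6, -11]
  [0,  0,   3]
x^3 - 9*x^2 + 27*x - 27

Expanding det(x·I − A) (e.g. by cofactor expansion or by noting that A is similar to its Jordan form J, which has the same characteristic polynomial as A) gives
  χ_A(x) = x^3 - 9*x^2 + 27*x - 27
which factors as (x - 3)^3. The eigenvalues (with algebraic multiplicities) are λ = 3 with multiplicity 3.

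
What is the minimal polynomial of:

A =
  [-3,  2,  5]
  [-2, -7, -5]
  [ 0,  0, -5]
x^2 + 10*x + 25

The characteristic polynomial is χ_A(x) = (x + 5)^3, so the eigenvalues are known. The minimal polynomial is
  m_A(x) = Π_λ (x − λ)^{k_λ}
where k_λ is the size of the *largest* Jordan block for λ (equivalently, the smallest k with (A − λI)^k v = 0 for every generalised eigenvector v of λ).

  λ = -5: largest Jordan block has size 2, contributing (x + 5)^2

So m_A(x) = (x + 5)^2 = x^2 + 10*x + 25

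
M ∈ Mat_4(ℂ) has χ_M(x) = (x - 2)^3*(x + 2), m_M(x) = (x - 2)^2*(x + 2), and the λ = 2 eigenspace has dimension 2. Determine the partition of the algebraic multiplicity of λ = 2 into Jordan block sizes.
Block sizes for λ = 2: [2, 1]

Step 1 — from the characteristic polynomial, algebraic multiplicity of λ = 2 is 3. From dim ker(M − (2)·I) = 2, there are exactly 2 Jordan blocks for λ = 2.
Step 2 — from the minimal polynomial, the factor (x − 2)^2 tells us the largest block for λ = 2 has size 2.
Step 3 — with total size 3, 2 blocks, and largest block 2, the block sizes (in nonincreasing order) are [2, 1].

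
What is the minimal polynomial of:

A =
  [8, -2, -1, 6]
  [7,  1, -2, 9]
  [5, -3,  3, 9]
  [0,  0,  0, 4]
x^3 - 12*x^2 + 48*x - 64

The characteristic polynomial is χ_A(x) = (x - 4)^4, so the eigenvalues are known. The minimal polynomial is
  m_A(x) = Π_λ (x − λ)^{k_λ}
where k_λ is the size of the *largest* Jordan block for λ (equivalently, the smallest k with (A − λI)^k v = 0 for every generalised eigenvector v of λ).

  λ = 4: largest Jordan block has size 3, contributing (x − 4)^3

So m_A(x) = (x - 4)^3 = x^3 - 12*x^2 + 48*x - 64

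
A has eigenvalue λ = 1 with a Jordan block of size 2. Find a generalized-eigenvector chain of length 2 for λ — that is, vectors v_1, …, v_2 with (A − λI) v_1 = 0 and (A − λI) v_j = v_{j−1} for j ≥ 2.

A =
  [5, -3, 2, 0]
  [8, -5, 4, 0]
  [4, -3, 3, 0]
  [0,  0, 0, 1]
A Jordan chain for λ = 1 of length 2:
v_1 = (4, 8, 4, 0)ᵀ
v_2 = (1, 0, 0, 0)ᵀ

Let N = A − (1)·I. We want v_2 with N^2 v_2 = 0 but N^1 v_2 ≠ 0; then v_{j-1} := N · v_j for j = 2, …, 2.

Pick v_2 = (1, 0, 0, 0)ᵀ.
Then v_1 = N · v_2 = (4, 8, 4, 0)ᵀ.

Sanity check: (A − (1)·I) v_1 = (0, 0, 0, 0)ᵀ = 0. ✓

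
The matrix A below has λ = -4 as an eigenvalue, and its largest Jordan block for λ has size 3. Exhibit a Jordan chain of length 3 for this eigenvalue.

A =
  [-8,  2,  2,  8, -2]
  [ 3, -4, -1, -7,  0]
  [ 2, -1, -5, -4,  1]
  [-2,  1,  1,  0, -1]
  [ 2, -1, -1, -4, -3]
A Jordan chain for λ = -4 of length 3:
v_1 = (6, 0, -3, 3, -3)ᵀ
v_2 = (-4, 3, 2, -2, 2)ᵀ
v_3 = (1, 0, 0, 0, 0)ᵀ

Let N = A − (-4)·I. We want v_3 with N^3 v_3 = 0 but N^2 v_3 ≠ 0; then v_{j-1} := N · v_j for j = 3, …, 2.

Pick v_3 = (1, 0, 0, 0, 0)ᵀ.
Then v_2 = N · v_3 = (-4, 3, 2, -2, 2)ᵀ.
Then v_1 = N · v_2 = (6, 0, -3, 3, -3)ᵀ.

Sanity check: (A − (-4)·I) v_1 = (0, 0, 0, 0, 0)ᵀ = 0. ✓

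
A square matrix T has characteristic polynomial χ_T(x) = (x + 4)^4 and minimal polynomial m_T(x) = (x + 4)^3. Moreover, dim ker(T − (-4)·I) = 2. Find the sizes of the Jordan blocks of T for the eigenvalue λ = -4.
Block sizes for λ = -4: [3, 1]

Step 1 — from the characteristic polynomial, algebraic multiplicity of λ = -4 is 4. From dim ker(T − (-4)·I) = 2, there are exactly 2 Jordan blocks for λ = -4.
Step 2 — from the minimal polynomial, the factor (x + 4)^3 tells us the largest block for λ = -4 has size 3.
Step 3 — with total size 4, 2 blocks, and largest block 3, the block sizes (in nonincreasing order) are [3, 1].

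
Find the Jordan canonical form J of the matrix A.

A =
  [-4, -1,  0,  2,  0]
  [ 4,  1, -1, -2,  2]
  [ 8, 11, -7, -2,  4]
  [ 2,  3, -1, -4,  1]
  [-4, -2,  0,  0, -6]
J_3(-4) ⊕ J_2(-4)

The characteristic polynomial is
  det(x·I − A) = x^5 + 20*x^4 + 160*x^3 + 640*x^2 + 1280*x + 1024 = (x + 4)^5

Eigenvalues and multiplicities (the geometric multiplicity of λ is n − rank(A − λI), which equals the number of Jordan blocks for λ):
  λ = -4: algebraic multiplicity = 5, geometric multiplicity = 2

Determining the block sizes for each eigenvalue:
  λ = -4: with am = 5 and gm = 2, the partition is not yet determined (e.g. several partitions of 5 into 2 parts exist). Let N = A − (-4)·I. Computing rank(N^1) = 3, rank(N^2) = 1, rank(N^3) = 0; the number of blocks of size ≥ j is rank(N^{j−1}) − rank(N^j), giving [2, 2, 1]. So we have 1 block(s) of size 3, 1 block(s) of size 2 → block sizes [3, 2]

Assembling the blocks gives a Jordan form
J =
  [-4,  1,  0,  0,  0]
  [ 0, -4,  1,  0,  0]
  [ 0,  0, -4,  0,  0]
  [ 0,  0,  0, -4,  1]
  [ 0,  0,  0,  0, -4]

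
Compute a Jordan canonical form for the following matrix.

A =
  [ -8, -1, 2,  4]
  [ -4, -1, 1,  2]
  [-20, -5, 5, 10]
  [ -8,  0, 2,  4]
J_3(0) ⊕ J_1(0)

The characteristic polynomial is
  det(x·I − A) = x^4

Eigenvalues and multiplicities (the geometric multiplicity of λ is n − rank(A − λI), which equals the number of Jordan blocks for λ):
  λ = 0: algebraic multiplicity = 4, geometric multiplicity = 2

Determining the block sizes for each eigenvalue:
  λ = 0: with am = 4 and gm = 2, the partition is not yet determined (e.g. several partitions of 4 into 2 parts exist). Let N = A − (0)·I. Computing rank(N^1) = 2, rank(N^2) = 1, rank(N^3) = 0; the number of blocks of size ≥ j is rank(N^{j−1}) − rank(N^j), giving [2, 1, 1]. So we have 1 block(s) of size 3, 1 block(s) of size 1 → block sizes [3, 1]

Assembling the blocks gives a Jordan form
J =
  [0, 1, 0, 0]
  [0, 0, 1, 0]
  [0, 0, 0, 0]
  [0, 0, 0, 0]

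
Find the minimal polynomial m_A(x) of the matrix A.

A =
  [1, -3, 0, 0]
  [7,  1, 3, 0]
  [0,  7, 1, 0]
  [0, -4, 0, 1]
x^3 - 3*x^2 + 3*x - 1

The characteristic polynomial is χ_A(x) = (x - 1)^4, so the eigenvalues are known. The minimal polynomial is
  m_A(x) = Π_λ (x − λ)^{k_λ}
where k_λ is the size of the *largest* Jordan block for λ (equivalently, the smallest k with (A − λI)^k v = 0 for every generalised eigenvector v of λ).

  λ = 1: largest Jordan block has size 3, contributing (x − 1)^3

So m_A(x) = (x - 1)^3 = x^3 - 3*x^2 + 3*x - 1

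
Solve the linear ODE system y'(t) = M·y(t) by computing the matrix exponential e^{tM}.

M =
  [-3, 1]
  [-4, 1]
e^{tM} =
  [-2*t*exp(-t) + exp(-t), t*exp(-t)]
  [-4*t*exp(-t), 2*t*exp(-t) + exp(-t)]

Strategy: write M = P · J · P⁻¹ where J is a Jordan canonical form, so e^{tM} = P · e^{tJ} · P⁻¹, and e^{tJ} can be computed block-by-block.

M has Jordan form
J =
  [-1,  1]
  [ 0, -1]
(up to reordering of blocks).

Per-block formulas:
  For a 2×2 Jordan block J_2(-1): exp(t · J_2(-1)) = e^(-1t)·(I + t·N), where N is the 2×2 nilpotent shift.

After assembling e^{tJ} and conjugating by P, we get:

e^{tM} =
  [-2*t*exp(-t) + exp(-t), t*exp(-t)]
  [-4*t*exp(-t), 2*t*exp(-t) + exp(-t)]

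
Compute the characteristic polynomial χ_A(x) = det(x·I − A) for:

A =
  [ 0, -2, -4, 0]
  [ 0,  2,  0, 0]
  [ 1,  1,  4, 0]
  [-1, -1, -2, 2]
x^4 - 8*x^3 + 24*x^2 - 32*x + 16

Expanding det(x·I − A) (e.g. by cofactor expansion or by noting that A is similar to its Jordan form J, which has the same characteristic polynomial as A) gives
  χ_A(x) = x^4 - 8*x^3 + 24*x^2 - 32*x + 16
which factors as (x - 2)^4. The eigenvalues (with algebraic multiplicities) are λ = 2 with multiplicity 4.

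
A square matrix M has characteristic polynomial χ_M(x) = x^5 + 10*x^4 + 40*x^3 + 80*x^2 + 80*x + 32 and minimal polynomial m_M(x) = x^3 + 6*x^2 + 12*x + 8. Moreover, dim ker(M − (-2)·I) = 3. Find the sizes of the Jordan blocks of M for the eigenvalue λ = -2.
Block sizes for λ = -2: [3, 1, 1]

Step 1 — from the characteristic polynomial, algebraic multiplicity of λ = -2 is 5. From dim ker(M − (-2)·I) = 3, there are exactly 3 Jordan blocks for λ = -2.
Step 2 — from the minimal polynomial, the factor (x + 2)^3 tells us the largest block for λ = -2 has size 3.
Step 3 — with total size 5, 3 blocks, and largest block 3, the block sizes (in nonincreasing order) are [3, 1, 1].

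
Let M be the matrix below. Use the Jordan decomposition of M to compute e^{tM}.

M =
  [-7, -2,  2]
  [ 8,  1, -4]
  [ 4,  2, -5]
e^{tM} =
  [-exp(-3*t) + 2*exp(-5*t), -exp(-3*t) + exp(-5*t), exp(-3*t) - exp(-5*t)]
  [4*exp(-3*t) - 4*exp(-5*t), 3*exp(-3*t) - 2*exp(-5*t), -2*exp(-3*t) + 2*exp(-5*t)]
  [2*exp(-3*t) - 2*exp(-5*t), exp(-3*t) - exp(-5*t), exp(-5*t)]

Strategy: write M = P · J · P⁻¹ where J is a Jordan canonical form, so e^{tM} = P · e^{tJ} · P⁻¹, and e^{tJ} can be computed block-by-block.

M has Jordan form
J =
  [-5,  0,  0]
  [ 0, -3,  0]
  [ 0,  0, -3]
(up to reordering of blocks).

Per-block formulas:
  For a 1×1 block at λ = -3: exp(t · [-3]) = [e^(-3t)].
  For a 1×1 block at λ = -5: exp(t · [-5]) = [e^(-5t)].

After assembling e^{tJ} and conjugating by P, we get:

e^{tM} =
  [-exp(-3*t) + 2*exp(-5*t), -exp(-3*t) + exp(-5*t), exp(-3*t) - exp(-5*t)]
  [4*exp(-3*t) - 4*exp(-5*t), 3*exp(-3*t) - 2*exp(-5*t), -2*exp(-3*t) + 2*exp(-5*t)]
  [2*exp(-3*t) - 2*exp(-5*t), exp(-3*t) - exp(-5*t), exp(-5*t)]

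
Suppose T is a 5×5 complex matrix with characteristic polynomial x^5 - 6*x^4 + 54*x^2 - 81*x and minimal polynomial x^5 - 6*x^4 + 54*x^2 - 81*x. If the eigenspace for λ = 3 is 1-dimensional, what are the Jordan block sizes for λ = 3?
Block sizes for λ = 3: [3]

Step 1 — from the characteristic polynomial, algebraic multiplicity of λ = 3 is 3. From dim ker(T − (3)·I) = 1, there are exactly 1 Jordan blocks for λ = 3.
Step 2 — from the minimal polynomial, the factor (x − 3)^3 tells us the largest block for λ = 3 has size 3.
Step 3 — with total size 3, 1 blocks, and largest block 3, the block sizes (in nonincreasing order) are [3].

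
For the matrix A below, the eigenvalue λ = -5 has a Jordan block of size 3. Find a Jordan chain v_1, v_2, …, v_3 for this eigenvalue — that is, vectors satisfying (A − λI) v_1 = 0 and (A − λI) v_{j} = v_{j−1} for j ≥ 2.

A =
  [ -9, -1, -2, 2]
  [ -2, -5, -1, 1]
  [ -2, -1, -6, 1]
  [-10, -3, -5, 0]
A Jordan chain for λ = -5 of length 3:
v_1 = (2, 0, 2, 6)ᵀ
v_2 = (-4, -2, -2, -10)ᵀ
v_3 = (1, 0, 0, 0)ᵀ

Let N = A − (-5)·I. We want v_3 with N^3 v_3 = 0 but N^2 v_3 ≠ 0; then v_{j-1} := N · v_j for j = 3, …, 2.

Pick v_3 = (1, 0, 0, 0)ᵀ.
Then v_2 = N · v_3 = (-4, -2, -2, -10)ᵀ.
Then v_1 = N · v_2 = (2, 0, 2, 6)ᵀ.

Sanity check: (A − (-5)·I) v_1 = (0, 0, 0, 0)ᵀ = 0. ✓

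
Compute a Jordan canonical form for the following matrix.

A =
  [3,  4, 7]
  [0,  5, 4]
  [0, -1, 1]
J_3(3)

The characteristic polynomial is
  det(x·I − A) = x^3 - 9*x^2 + 27*x - 27 = (x - 3)^3

Eigenvalues and multiplicities (the geometric multiplicity of λ is n − rank(A − λI), which equals the number of Jordan blocks for λ):
  λ = 3: algebraic multiplicity = 3, geometric multiplicity = 1

Determining the block sizes for each eigenvalue:
  λ = 3: one block (gm = 1), so the single block has size am = 3 → block sizes [3]

Assembling the blocks gives a Jordan form
J =
  [3, 1, 0]
  [0, 3, 1]
  [0, 0, 3]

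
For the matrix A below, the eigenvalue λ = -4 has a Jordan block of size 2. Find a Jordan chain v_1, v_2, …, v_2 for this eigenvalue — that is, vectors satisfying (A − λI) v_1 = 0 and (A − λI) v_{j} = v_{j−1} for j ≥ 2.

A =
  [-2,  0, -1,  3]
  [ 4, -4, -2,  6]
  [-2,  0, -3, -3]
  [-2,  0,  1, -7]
A Jordan chain for λ = -4 of length 2:
v_1 = (2, 4, -2, -2)ᵀ
v_2 = (1, 0, 0, 0)ᵀ

Let N = A − (-4)·I. We want v_2 with N^2 v_2 = 0 but N^1 v_2 ≠ 0; then v_{j-1} := N · v_j for j = 2, …, 2.

Pick v_2 = (1, 0, 0, 0)ᵀ.
Then v_1 = N · v_2 = (2, 4, -2, -2)ᵀ.

Sanity check: (A − (-4)·I) v_1 = (0, 0, 0, 0)ᵀ = 0. ✓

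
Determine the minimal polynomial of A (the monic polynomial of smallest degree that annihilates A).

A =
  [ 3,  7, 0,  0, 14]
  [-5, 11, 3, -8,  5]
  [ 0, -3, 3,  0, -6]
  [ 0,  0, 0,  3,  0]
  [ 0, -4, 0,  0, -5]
x^3 - 9*x^2 + 27*x - 27

The characteristic polynomial is χ_A(x) = (x - 3)^5, so the eigenvalues are known. The minimal polynomial is
  m_A(x) = Π_λ (x − λ)^{k_λ}
where k_λ is the size of the *largest* Jordan block for λ (equivalently, the smallest k with (A − λI)^k v = 0 for every generalised eigenvector v of λ).

  λ = 3: largest Jordan block has size 3, contributing (x − 3)^3

So m_A(x) = (x - 3)^3 = x^3 - 9*x^2 + 27*x - 27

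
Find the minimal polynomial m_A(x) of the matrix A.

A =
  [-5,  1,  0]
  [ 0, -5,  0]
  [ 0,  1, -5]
x^2 + 10*x + 25

The characteristic polynomial is χ_A(x) = (x + 5)^3, so the eigenvalues are known. The minimal polynomial is
  m_A(x) = Π_λ (x − λ)^{k_λ}
where k_λ is the size of the *largest* Jordan block for λ (equivalently, the smallest k with (A − λI)^k v = 0 for every generalised eigenvector v of λ).

  λ = -5: largest Jordan block has size 2, contributing (x + 5)^2

So m_A(x) = (x + 5)^2 = x^2 + 10*x + 25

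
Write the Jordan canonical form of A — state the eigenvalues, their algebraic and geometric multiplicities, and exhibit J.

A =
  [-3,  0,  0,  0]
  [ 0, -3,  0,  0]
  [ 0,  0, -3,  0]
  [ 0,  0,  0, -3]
J_1(-3) ⊕ J_1(-3) ⊕ J_1(-3) ⊕ J_1(-3)

The characteristic polynomial is
  det(x·I − A) = x^4 + 12*x^3 + 54*x^2 + 108*x + 81 = (x + 3)^4

Eigenvalues and multiplicities (the geometric multiplicity of λ is n − rank(A − λI), which equals the number of Jordan blocks for λ):
  λ = -3: algebraic multiplicity = 4, geometric multiplicity = 4

Determining the block sizes for each eigenvalue:
  λ = -3: gm = am = 4, so every block has size 1 → block sizes [1, 1, 1, 1]

Assembling the blocks gives a Jordan form
J =
  [-3,  0,  0,  0]
  [ 0, -3,  0,  0]
  [ 0,  0, -3,  0]
  [ 0,  0,  0, -3]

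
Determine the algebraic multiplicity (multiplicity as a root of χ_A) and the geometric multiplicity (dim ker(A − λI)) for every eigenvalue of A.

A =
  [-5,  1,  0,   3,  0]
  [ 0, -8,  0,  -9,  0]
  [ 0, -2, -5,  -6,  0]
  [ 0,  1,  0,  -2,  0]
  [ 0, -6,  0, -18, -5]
λ = -5: alg = 5, geom = 4

Step 1 — factor the characteristic polynomial to read off the algebraic multiplicities:
  χ_A(x) = (x + 5)^5

Step 2 — compute geometric multiplicities via the rank-nullity identity g(λ) = n − rank(A − λI):
  rank(A − (-5)·I) = 1, so dim ker(A − (-5)·I) = n − 1 = 4

Summary:
  λ = -5: algebraic multiplicity = 5, geometric multiplicity = 4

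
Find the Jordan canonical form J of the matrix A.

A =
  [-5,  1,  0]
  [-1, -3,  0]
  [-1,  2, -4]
J_3(-4)

The characteristic polynomial is
  det(x·I − A) = x^3 + 12*x^2 + 48*x + 64 = (x + 4)^3

Eigenvalues and multiplicities (the geometric multiplicity of λ is n − rank(A − λI), which equals the number of Jordan blocks for λ):
  λ = -4: algebraic multiplicity = 3, geometric multiplicity = 1

Determining the block sizes for each eigenvalue:
  λ = -4: one block (gm = 1), so the single block has size am = 3 → block sizes [3]

Assembling the blocks gives a Jordan form
J =
  [-4,  1,  0]
  [ 0, -4,  1]
  [ 0,  0, -4]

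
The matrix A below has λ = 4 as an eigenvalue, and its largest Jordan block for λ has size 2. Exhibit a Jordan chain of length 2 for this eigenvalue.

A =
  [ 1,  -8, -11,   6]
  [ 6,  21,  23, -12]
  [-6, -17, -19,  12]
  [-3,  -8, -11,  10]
A Jordan chain for λ = 4 of length 2:
v_1 = (-1, 1, -1, -1)ᵀ
v_2 = (3, -1, 0, 0)ᵀ

Let N = A − (4)·I. We want v_2 with N^2 v_2 = 0 but N^1 v_2 ≠ 0; then v_{j-1} := N · v_j for j = 2, …, 2.

Pick v_2 = (3, -1, 0, 0)ᵀ.
Then v_1 = N · v_2 = (-1, 1, -1, -1)ᵀ.

Sanity check: (A − (4)·I) v_1 = (0, 0, 0, 0)ᵀ = 0. ✓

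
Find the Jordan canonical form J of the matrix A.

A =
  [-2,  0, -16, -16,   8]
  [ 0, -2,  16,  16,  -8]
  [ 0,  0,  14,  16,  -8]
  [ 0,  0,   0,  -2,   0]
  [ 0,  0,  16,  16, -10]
J_1(-2) ⊕ J_1(-2) ⊕ J_1(-2) ⊕ J_1(-2) ⊕ J_1(6)

The characteristic polynomial is
  det(x·I − A) = x^5 + 2*x^4 - 24*x^3 - 112*x^2 - 176*x - 96 = (x - 6)*(x + 2)^4

Eigenvalues and multiplicities (the geometric multiplicity of λ is n − rank(A − λI), which equals the number of Jordan blocks for λ):
  λ = -2: algebraic multiplicity = 4, geometric multiplicity = 4
  λ = 6: algebraic multiplicity = 1, geometric multiplicity = 1

Determining the block sizes for each eigenvalue:
  λ = -2: gm = am = 4, so every block has size 1 → block sizes [1, 1, 1, 1]
  λ = 6: one block (gm = 1), so the single block has size am = 1 → block sizes [1]

Assembling the blocks gives a Jordan form
J =
  [-2,  0,  0,  0, 0]
  [ 0, -2,  0,  0, 0]
  [ 0,  0, -2,  0, 0]
  [ 0,  0,  0, -2, 0]
  [ 0,  0,  0,  0, 6]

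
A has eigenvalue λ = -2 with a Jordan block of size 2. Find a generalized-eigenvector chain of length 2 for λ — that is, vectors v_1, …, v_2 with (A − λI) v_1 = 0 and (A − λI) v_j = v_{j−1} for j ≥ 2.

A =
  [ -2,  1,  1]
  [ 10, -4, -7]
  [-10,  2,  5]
A Jordan chain for λ = -2 of length 2:
v_1 = (1, -2, 2)ᵀ
v_2 = (0, 1, 0)ᵀ

Let N = A − (-2)·I. We want v_2 with N^2 v_2 = 0 but N^1 v_2 ≠ 0; then v_{j-1} := N · v_j for j = 2, …, 2.

Pick v_2 = (0, 1, 0)ᵀ.
Then v_1 = N · v_2 = (1, -2, 2)ᵀ.

Sanity check: (A − (-2)·I) v_1 = (0, 0, 0)ᵀ = 0. ✓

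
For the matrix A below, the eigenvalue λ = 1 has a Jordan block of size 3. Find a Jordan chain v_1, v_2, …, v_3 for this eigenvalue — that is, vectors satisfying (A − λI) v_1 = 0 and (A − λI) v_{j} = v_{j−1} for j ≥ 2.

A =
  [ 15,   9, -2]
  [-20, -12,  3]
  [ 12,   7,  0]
A Jordan chain for λ = 1 of length 3:
v_1 = (-8, 16, 16)ᵀ
v_2 = (14, -20, 12)ᵀ
v_3 = (1, 0, 0)ᵀ

Let N = A − (1)·I. We want v_3 with N^3 v_3 = 0 but N^2 v_3 ≠ 0; then v_{j-1} := N · v_j for j = 3, …, 2.

Pick v_3 = (1, 0, 0)ᵀ.
Then v_2 = N · v_3 = (14, -20, 12)ᵀ.
Then v_1 = N · v_2 = (-8, 16, 16)ᵀ.

Sanity check: (A − (1)·I) v_1 = (0, 0, 0)ᵀ = 0. ✓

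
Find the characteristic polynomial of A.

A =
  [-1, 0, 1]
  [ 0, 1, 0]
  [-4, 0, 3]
x^3 - 3*x^2 + 3*x - 1

Expanding det(x·I − A) (e.g. by cofactor expansion or by noting that A is similar to its Jordan form J, which has the same characteristic polynomial as A) gives
  χ_A(x) = x^3 - 3*x^2 + 3*x - 1
which factors as (x - 1)^3. The eigenvalues (with algebraic multiplicities) are λ = 1 with multiplicity 3.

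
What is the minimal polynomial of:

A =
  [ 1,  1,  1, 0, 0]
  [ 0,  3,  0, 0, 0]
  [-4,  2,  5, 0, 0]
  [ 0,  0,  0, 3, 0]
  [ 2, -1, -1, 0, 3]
x^2 - 6*x + 9

The characteristic polynomial is χ_A(x) = (x - 3)^5, so the eigenvalues are known. The minimal polynomial is
  m_A(x) = Π_λ (x − λ)^{k_λ}
where k_λ is the size of the *largest* Jordan block for λ (equivalently, the smallest k with (A − λI)^k v = 0 for every generalised eigenvector v of λ).

  λ = 3: largest Jordan block has size 2, contributing (x − 3)^2

So m_A(x) = (x - 3)^2 = x^2 - 6*x + 9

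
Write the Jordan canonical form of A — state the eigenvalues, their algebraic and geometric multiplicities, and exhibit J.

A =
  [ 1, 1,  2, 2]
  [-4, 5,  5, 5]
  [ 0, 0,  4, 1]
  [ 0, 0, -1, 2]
J_3(3) ⊕ J_1(3)

The characteristic polynomial is
  det(x·I − A) = x^4 - 12*x^3 + 54*x^2 - 108*x + 81 = (x - 3)^4

Eigenvalues and multiplicities (the geometric multiplicity of λ is n − rank(A − λI), which equals the number of Jordan blocks for λ):
  λ = 3: algebraic multiplicity = 4, geometric multiplicity = 2

Determining the block sizes for each eigenvalue:
  λ = 3: with am = 4 and gm = 2, the partition is not yet determined (e.g. several partitions of 4 into 2 parts exist). Let N = A − (3)·I. Computing rank(N^1) = 2, rank(N^2) = 1, rank(N^3) = 0; the number of blocks of size ≥ j is rank(N^{j−1}) − rank(N^j), giving [2, 1, 1]. So we have 1 block(s) of size 3, 1 block(s) of size 1 → block sizes [3, 1]

Assembling the blocks gives a Jordan form
J =
  [3, 1, 0, 0]
  [0, 3, 1, 0]
  [0, 0, 3, 0]
  [0, 0, 0, 3]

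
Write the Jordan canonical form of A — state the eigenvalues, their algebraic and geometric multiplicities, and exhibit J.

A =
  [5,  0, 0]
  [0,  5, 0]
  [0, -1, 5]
J_2(5) ⊕ J_1(5)

The characteristic polynomial is
  det(x·I − A) = x^3 - 15*x^2 + 75*x - 125 = (x - 5)^3

Eigenvalues and multiplicities (the geometric multiplicity of λ is n − rank(A − λI), which equals the number of Jordan blocks for λ):
  λ = 5: algebraic multiplicity = 3, geometric multiplicity = 2

Determining the block sizes for each eigenvalue:
  λ = 5: 2 blocks summing to 3 forces exactly one block of size 2 and the rest size 1 → block sizes [2, 1]

Assembling the blocks gives a Jordan form
J =
  [5, 1, 0]
  [0, 5, 0]
  [0, 0, 5]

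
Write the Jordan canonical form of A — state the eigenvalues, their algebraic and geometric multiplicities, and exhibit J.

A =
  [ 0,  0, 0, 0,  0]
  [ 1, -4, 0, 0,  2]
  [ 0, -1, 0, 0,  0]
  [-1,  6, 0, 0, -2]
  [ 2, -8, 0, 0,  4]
J_3(0) ⊕ J_1(0) ⊕ J_1(0)

The characteristic polynomial is
  det(x·I − A) = x^5

Eigenvalues and multiplicities (the geometric multiplicity of λ is n − rank(A − λI), which equals the number of Jordan blocks for λ):
  λ = 0: algebraic multiplicity = 5, geometric multiplicity = 3

Determining the block sizes for each eigenvalue:
  λ = 0: with am = 5 and gm = 3, the partition is not yet determined (e.g. several partitions of 5 into 3 parts exist). Let N = A − (0)·I. Computing rank(N^1) = 2, rank(N^2) = 1, rank(N^3) = 0; the number of blocks of size ≥ j is rank(N^{j−1}) − rank(N^j), giving [3, 1, 1]. So we have 1 block(s) of size 3, 2 block(s) of size 1 → block sizes [3, 1, 1]

Assembling the blocks gives a Jordan form
J =
  [0, 1, 0, 0, 0]
  [0, 0, 1, 0, 0]
  [0, 0, 0, 0, 0]
  [0, 0, 0, 0, 0]
  [0, 0, 0, 0, 0]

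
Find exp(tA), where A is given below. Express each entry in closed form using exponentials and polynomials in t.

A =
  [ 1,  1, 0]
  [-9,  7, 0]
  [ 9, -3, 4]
e^{tA} =
  [-3*t*exp(4*t) + exp(4*t), t*exp(4*t), 0]
  [-9*t*exp(4*t), 3*t*exp(4*t) + exp(4*t), 0]
  [9*t*exp(4*t), -3*t*exp(4*t), exp(4*t)]

Strategy: write A = P · J · P⁻¹ where J is a Jordan canonical form, so e^{tA} = P · e^{tJ} · P⁻¹, and e^{tJ} can be computed block-by-block.

A has Jordan form
J =
  [4, 1, 0]
  [0, 4, 0]
  [0, 0, 4]
(up to reordering of blocks).

Per-block formulas:
  For a 1×1 block at λ = 4: exp(t · [4]) = [e^(4t)].
  For a 2×2 Jordan block J_2(4): exp(t · J_2(4)) = e^(4t)·(I + t·N), where N is the 2×2 nilpotent shift.

After assembling e^{tJ} and conjugating by P, we get:

e^{tA} =
  [-3*t*exp(4*t) + exp(4*t), t*exp(4*t), 0]
  [-9*t*exp(4*t), 3*t*exp(4*t) + exp(4*t), 0]
  [9*t*exp(4*t), -3*t*exp(4*t), exp(4*t)]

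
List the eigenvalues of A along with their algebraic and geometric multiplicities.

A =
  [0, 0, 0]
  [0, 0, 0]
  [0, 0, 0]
λ = 0: alg = 3, geom = 3

Step 1 — factor the characteristic polynomial to read off the algebraic multiplicities:
  χ_A(x) = x^3

Step 2 — compute geometric multiplicities via the rank-nullity identity g(λ) = n − rank(A − λI):
  rank(A − (0)·I) = 0, so dim ker(A − (0)·I) = n − 0 = 3

Summary:
  λ = 0: algebraic multiplicity = 3, geometric multiplicity = 3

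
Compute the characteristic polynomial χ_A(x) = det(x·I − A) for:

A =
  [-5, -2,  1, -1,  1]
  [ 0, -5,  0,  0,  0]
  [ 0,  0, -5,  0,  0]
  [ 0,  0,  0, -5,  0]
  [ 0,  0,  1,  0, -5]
x^5 + 25*x^4 + 250*x^3 + 1250*x^2 + 3125*x + 3125

Expanding det(x·I − A) (e.g. by cofactor expansion or by noting that A is similar to its Jordan form J, which has the same characteristic polynomial as A) gives
  χ_A(x) = x^5 + 25*x^4 + 250*x^3 + 1250*x^2 + 3125*x + 3125
which factors as (x + 5)^5. The eigenvalues (with algebraic multiplicities) are λ = -5 with multiplicity 5.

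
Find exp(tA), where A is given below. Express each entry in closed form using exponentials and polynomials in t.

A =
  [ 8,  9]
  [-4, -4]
e^{tA} =
  [6*t*exp(2*t) + exp(2*t), 9*t*exp(2*t)]
  [-4*t*exp(2*t), -6*t*exp(2*t) + exp(2*t)]

Strategy: write A = P · J · P⁻¹ where J is a Jordan canonical form, so e^{tA} = P · e^{tJ} · P⁻¹, and e^{tJ} can be computed block-by-block.

A has Jordan form
J =
  [2, 1]
  [0, 2]
(up to reordering of blocks).

Per-block formulas:
  For a 2×2 Jordan block J_2(2): exp(t · J_2(2)) = e^(2t)·(I + t·N), where N is the 2×2 nilpotent shift.

After assembling e^{tJ} and conjugating by P, we get:

e^{tA} =
  [6*t*exp(2*t) + exp(2*t), 9*t*exp(2*t)]
  [-4*t*exp(2*t), -6*t*exp(2*t) + exp(2*t)]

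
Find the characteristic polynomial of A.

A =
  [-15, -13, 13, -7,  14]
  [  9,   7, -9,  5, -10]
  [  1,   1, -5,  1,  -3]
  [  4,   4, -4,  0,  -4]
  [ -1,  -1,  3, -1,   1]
x^5 + 12*x^4 + 56*x^3 + 128*x^2 + 144*x + 64

Expanding det(x·I − A) (e.g. by cofactor expansion or by noting that A is similar to its Jordan form J, which has the same characteristic polynomial as A) gives
  χ_A(x) = x^5 + 12*x^4 + 56*x^3 + 128*x^2 + 144*x + 64
which factors as (x + 2)^4*(x + 4). The eigenvalues (with algebraic multiplicities) are λ = -4 with multiplicity 1, λ = -2 with multiplicity 4.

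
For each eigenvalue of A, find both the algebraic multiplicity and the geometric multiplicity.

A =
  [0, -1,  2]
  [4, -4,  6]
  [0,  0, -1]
λ = -2: alg = 2, geom = 1; λ = -1: alg = 1, geom = 1

Step 1 — factor the characteristic polynomial to read off the algebraic multiplicities:
  χ_A(x) = (x + 1)*(x + 2)^2

Step 2 — compute geometric multiplicities via the rank-nullity identity g(λ) = n − rank(A − λI):
  rank(A − (-2)·I) = 2, so dim ker(A − (-2)·I) = n − 2 = 1
  rank(A − (-1)·I) = 2, so dim ker(A − (-1)·I) = n − 2 = 1

Summary:
  λ = -2: algebraic multiplicity = 2, geometric multiplicity = 1
  λ = -1: algebraic multiplicity = 1, geometric multiplicity = 1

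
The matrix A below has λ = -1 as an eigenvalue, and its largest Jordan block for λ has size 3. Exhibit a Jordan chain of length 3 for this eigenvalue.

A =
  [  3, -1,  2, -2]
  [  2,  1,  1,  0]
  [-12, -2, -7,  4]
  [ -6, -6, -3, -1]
A Jordan chain for λ = -1 of length 3:
v_1 = (2, 0, -4, 0)ᵀ
v_2 = (4, 2, -12, -6)ᵀ
v_3 = (1, 0, 0, 0)ᵀ

Let N = A − (-1)·I. We want v_3 with N^3 v_3 = 0 but N^2 v_3 ≠ 0; then v_{j-1} := N · v_j for j = 3, …, 2.

Pick v_3 = (1, 0, 0, 0)ᵀ.
Then v_2 = N · v_3 = (4, 2, -12, -6)ᵀ.
Then v_1 = N · v_2 = (2, 0, -4, 0)ᵀ.

Sanity check: (A − (-1)·I) v_1 = (0, 0, 0, 0)ᵀ = 0. ✓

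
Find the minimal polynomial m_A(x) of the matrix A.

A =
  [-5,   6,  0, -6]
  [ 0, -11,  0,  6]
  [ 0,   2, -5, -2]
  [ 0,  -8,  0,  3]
x^2 + 8*x + 15

The characteristic polynomial is χ_A(x) = (x + 3)*(x + 5)^3, so the eigenvalues are known. The minimal polynomial is
  m_A(x) = Π_λ (x − λ)^{k_λ}
where k_λ is the size of the *largest* Jordan block for λ (equivalently, the smallest k with (A − λI)^k v = 0 for every generalised eigenvector v of λ).

  λ = -5: largest Jordan block has size 1, contributing (x + 5)
  λ = -3: largest Jordan block has size 1, contributing (x + 3)

So m_A(x) = (x + 3)*(x + 5) = x^2 + 8*x + 15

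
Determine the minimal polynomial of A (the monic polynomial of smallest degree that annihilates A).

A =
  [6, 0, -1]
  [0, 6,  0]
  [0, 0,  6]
x^2 - 12*x + 36

The characteristic polynomial is χ_A(x) = (x - 6)^3, so the eigenvalues are known. The minimal polynomial is
  m_A(x) = Π_λ (x − λ)^{k_λ}
where k_λ is the size of the *largest* Jordan block for λ (equivalently, the smallest k with (A − λI)^k v = 0 for every generalised eigenvector v of λ).

  λ = 6: largest Jordan block has size 2, contributing (x − 6)^2

So m_A(x) = (x - 6)^2 = x^2 - 12*x + 36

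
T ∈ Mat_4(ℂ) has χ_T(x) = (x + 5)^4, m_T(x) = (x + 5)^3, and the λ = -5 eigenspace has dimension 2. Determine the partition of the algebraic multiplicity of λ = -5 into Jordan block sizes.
Block sizes for λ = -5: [3, 1]

Step 1 — from the characteristic polynomial, algebraic multiplicity of λ = -5 is 4. From dim ker(T − (-5)·I) = 2, there are exactly 2 Jordan blocks for λ = -5.
Step 2 — from the minimal polynomial, the factor (x + 5)^3 tells us the largest block for λ = -5 has size 3.
Step 3 — with total size 4, 2 blocks, and largest block 3, the block sizes (in nonincreasing order) are [3, 1].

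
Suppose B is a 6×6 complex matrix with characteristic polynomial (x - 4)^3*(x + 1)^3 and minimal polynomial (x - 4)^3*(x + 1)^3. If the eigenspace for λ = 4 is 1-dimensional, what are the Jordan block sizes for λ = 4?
Block sizes for λ = 4: [3]

Step 1 — from the characteristic polynomial, algebraic multiplicity of λ = 4 is 3. From dim ker(B − (4)·I) = 1, there are exactly 1 Jordan blocks for λ = 4.
Step 2 — from the minimal polynomial, the factor (x − 4)^3 tells us the largest block for λ = 4 has size 3.
Step 3 — with total size 3, 1 blocks, and largest block 3, the block sizes (in nonincreasing order) are [3].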